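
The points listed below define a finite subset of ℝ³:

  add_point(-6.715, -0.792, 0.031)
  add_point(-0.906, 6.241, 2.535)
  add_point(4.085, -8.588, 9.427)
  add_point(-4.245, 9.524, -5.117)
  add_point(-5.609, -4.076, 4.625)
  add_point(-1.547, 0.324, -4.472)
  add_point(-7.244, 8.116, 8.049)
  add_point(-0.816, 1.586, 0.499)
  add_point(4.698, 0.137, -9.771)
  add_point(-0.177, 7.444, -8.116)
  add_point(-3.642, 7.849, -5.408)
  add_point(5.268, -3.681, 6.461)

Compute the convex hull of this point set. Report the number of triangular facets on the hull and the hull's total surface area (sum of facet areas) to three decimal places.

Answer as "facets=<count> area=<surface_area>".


facets=16 area=738.656

Hull vertices (10/12): indices [0, 1, 2, 3, 4, 6, 8, 9, 10, 11].

Facet areas (half cross-product norm):
  f1: (p2, p11, p6) → 46.7696
  f2: (p8, p2, p11) → 35.9113
  f3: (p1, p11, p6) → 49.8944
  f4: (p4, p8, p2) → 106.5001
  f5: (p4, p0, p8) → 39.5786
  f6: (p4, p2, p6) → 69.7122
  f7: (p4, p0, p6) → 34.3390
  f8: (p3, p1, p6) → 37.8864
  f9: (p3, p0, p6) → 66.2884
  f10: (p9, p8, p11) → 74.5439
  f11: (p9, p1, p11) → 61.4735
  f12: (p9, p3, p1) → 24.4818
  f13: (p10, p3, p0) → 7.8758
  f14: (p10, p9, p3) → 3.5644
  f15: (p10, p0, p8) → 64.2952
  f16: (p10, p9, p8) → 15.5417
Σ area = 738.656

Euler: V−E+F = 10−24+16 = 2.


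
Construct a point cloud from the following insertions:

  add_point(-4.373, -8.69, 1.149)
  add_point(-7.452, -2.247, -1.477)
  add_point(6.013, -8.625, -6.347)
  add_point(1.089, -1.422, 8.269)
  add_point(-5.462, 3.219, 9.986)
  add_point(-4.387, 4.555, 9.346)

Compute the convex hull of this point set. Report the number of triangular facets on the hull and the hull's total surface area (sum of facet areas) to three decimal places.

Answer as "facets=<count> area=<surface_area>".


facets=8 area=391.625

6 of the 6 inputs are extreme points: [0, 1, 2, 3, 4, 5].

Per-facet area ½‖(b−a)×(c−a)‖:
  f1: (p5, p2, p1) → 99.3122
  f2: (p0, p2, p1) → 48.3641
  f3: (p3, p5, p2) → 54.8223
  f4: (p3, p0, p2) → 73.9315
  f5: (p4, p5, p1) → 11.7168
  f6: (p4, p0, p1) → 48.8987
  f7: (p4, p3, p5) → 7.4505
  f8: (p4, p3, p0) → 47.1294
Σ area = 391.625

Euler characteristic 6−12+8 = 2 ✓


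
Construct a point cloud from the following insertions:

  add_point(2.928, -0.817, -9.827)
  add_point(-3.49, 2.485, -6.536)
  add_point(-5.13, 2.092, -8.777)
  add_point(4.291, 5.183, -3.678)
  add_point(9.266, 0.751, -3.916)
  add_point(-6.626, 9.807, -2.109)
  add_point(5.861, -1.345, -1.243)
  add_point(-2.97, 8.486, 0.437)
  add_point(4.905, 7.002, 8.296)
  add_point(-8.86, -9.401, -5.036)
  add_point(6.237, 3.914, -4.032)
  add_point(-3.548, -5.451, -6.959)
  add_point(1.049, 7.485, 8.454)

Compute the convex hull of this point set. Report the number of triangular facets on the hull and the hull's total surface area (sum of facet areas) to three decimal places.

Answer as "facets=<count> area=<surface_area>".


Extreme-point indices: [0, 2, 3, 4, 5, 6, 8, 9, 10, 12] — 10 of 13 on the boundary.

Area of each hull facet:
  f1: (p12, p5, p9) → 129.6735
  f2: (p0, p4, p9) → 60.6064
  f3: (p6, p4, p9) → 30.0524
  f4: (p2, p5, p9) → 58.3405
  f5: (p2, p0, p9) → 54.5868
  f6: (p2, p0, p5) → 39.3412
  f7: (p3, p0, p5) → 50.7828
  f8: (p8, p6, p4) → 30.0455
  f9: (p8, p12, p9) → 44.0787
  f10: (p8, p6, p9) → 99.8031
  f11: (p8, p12, p5) → 21.3114
  f12: (p8, p3, p5) → 71.7868
  f13: (p10, p0, p4) → 17.7908
  f14: (p10, p3, p0) → 9.5777
  f15: (p10, p8, p4) → 27.2989
  f16: (p10, p8, p3) → 13.9957
Σ area = 759.072

Euler: V−E+F = 10−24+16 = 2.

facets=16 area=759.072


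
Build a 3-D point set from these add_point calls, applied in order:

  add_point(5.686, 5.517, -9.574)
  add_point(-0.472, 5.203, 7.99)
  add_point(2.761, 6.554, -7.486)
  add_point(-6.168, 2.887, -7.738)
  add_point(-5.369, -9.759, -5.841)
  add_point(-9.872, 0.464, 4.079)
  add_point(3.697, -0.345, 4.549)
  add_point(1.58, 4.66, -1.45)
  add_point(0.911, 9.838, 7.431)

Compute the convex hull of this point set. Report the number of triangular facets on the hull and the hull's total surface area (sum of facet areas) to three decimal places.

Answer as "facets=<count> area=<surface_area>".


Extreme-point indices: [0, 1, 2, 3, 4, 5, 6, 8] — 8 of 9 on the boundary.

Facet areas (half cross-product norm):
  f1: (p3, p4, p5) → 76.8593
  f2: (p3, p4, p0) → 77.4794
  f3: (p6, p4, p5) → 96.3093
  f4: (p6, p1, p5) → 43.4934
  f5: (p6, p4, p0) → 123.3690
  f6: (p8, p6, p0) → 84.1067
  f7: (p8, p6, p1) → 16.5651
  f8: (p8, p1, p5) → 21.8831
  f9: (p8, p3, p5) → 91.8757
  f10: (p2, p3, p0) → 14.4025
  f11: (p2, p8, p0) → 20.7055
  f12: (p2, p8, p3) → 74.2816
Σ area = 741.330

Euler: V−E+F = 8−18+12 = 2.

facets=12 area=741.330


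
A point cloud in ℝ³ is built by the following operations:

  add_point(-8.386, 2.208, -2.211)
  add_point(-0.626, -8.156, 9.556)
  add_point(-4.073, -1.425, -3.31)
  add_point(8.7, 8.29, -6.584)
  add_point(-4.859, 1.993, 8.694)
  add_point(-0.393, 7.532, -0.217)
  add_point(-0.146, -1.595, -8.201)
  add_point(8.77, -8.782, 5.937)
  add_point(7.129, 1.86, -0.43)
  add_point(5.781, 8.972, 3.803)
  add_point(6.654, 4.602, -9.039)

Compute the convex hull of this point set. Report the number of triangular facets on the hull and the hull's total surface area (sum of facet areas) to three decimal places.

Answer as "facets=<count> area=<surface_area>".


facets=16 area=903.569

Hull vertices (10/11): indices [0, 1, 2, 3, 4, 5, 6, 7, 9, 10].

Facet areas (half cross-product norm):
  f1: (p6, p10, p0) → 46.5998
  f2: (p6, p10, p7) → 84.0147
  f3: (p3, p10, p0) → 39.0898
  f4: (p3, p9, p7) → 97.9979
  f5: (p3, p10, p7) → 49.1054
  f6: (p1, p9, p7) → 90.0855
  f7: (p1, p4, p9) → 73.6704
  f8: (p1, p4, p0) → 61.8149
  f9: (p1, p6, p7) → 89.8795
  f10: (p5, p3, p0) → 44.1919
  f11: (p5, p3, p9) → 38.6501
  f12: (p5, p4, p0) → 50.6502
  f13: (p5, p4, p9) → 42.8004
  f14: (p2, p6, p0) → 13.9089
  f15: (p2, p1, p0) → 40.9806
  f16: (p2, p1, p6) → 40.1288
Σ area = 903.569

Euler characteristic 10−24+16 = 2 ✓


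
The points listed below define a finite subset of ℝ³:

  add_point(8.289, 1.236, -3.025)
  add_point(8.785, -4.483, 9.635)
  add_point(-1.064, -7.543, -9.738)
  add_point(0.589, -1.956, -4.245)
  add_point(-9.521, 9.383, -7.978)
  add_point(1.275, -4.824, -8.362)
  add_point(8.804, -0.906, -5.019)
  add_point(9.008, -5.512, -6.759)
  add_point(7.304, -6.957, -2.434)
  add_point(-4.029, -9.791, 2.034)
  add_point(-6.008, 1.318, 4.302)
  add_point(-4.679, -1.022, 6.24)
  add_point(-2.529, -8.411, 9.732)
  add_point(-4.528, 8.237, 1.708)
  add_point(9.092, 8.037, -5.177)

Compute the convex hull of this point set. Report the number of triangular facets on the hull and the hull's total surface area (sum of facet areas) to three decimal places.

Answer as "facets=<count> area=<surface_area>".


11 of the 15 inputs are extreme points: [1, 2, 4, 7, 8, 9, 10, 11, 12, 13, 14].

Triangle areas on the boundary:
  f1: (p2, p14, p4) → 156.4240
  f2: (p2, p9, p4) → 117.2410
  f3: (p8, p2, p9) → 61.7955
  f4: (p10, p9, p4) → 79.8569
  f5: (p12, p11, p1) → 50.5435
  f6: (p12, p8, p9) → 49.3408
  f7: (p12, p8, p1) → 73.2234
  f8: (p12, p10, p9) → 43.3334
  f9: (p12, p10, p11) → 3.9040
  f10: (p7, p8, p2) → 25.7876
  f11: (p7, p2, p14) → 71.0675
  f12: (p7, p8, p1) → 19.5166
  f13: (p7, p1, p14) → 110.2616
  f14: (p13, p14, p4) → 83.6148
  f15: (p13, p10, p4) → 39.2423
  f16: (p13, p1, p14) → 138.6536
  f17: (p13, p11, p1) → 70.1884
  f18: (p13, p10, p11) → 7.9685
Σ area = 1201.963

Check V−E+F: 11 − 27 + 18 = 2.

facets=18 area=1201.963


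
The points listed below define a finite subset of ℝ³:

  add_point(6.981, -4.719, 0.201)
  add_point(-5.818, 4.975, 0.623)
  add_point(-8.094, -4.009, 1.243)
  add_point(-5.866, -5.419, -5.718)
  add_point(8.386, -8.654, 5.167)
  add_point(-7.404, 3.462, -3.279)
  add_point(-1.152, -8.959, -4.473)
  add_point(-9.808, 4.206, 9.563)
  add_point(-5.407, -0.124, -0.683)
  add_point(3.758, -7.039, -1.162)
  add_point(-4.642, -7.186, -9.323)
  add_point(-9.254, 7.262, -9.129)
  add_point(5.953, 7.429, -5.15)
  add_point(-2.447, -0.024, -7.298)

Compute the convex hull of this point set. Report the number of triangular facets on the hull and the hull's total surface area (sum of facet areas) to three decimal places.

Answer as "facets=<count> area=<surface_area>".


facets=14 area=1005.283

9 of the 14 inputs are extreme points: [0, 2, 4, 6, 7, 9, 10, 11, 12].

Per-facet area ½‖(b−a)×(c−a)‖:
  f1: (p12, p4, p7) → 193.0138
  f2: (p11, p12, p7) → 145.2931
  f3: (p11, p10, p12) → 114.4190
  f4: (p2, p4, p7) → 102.4089
  f5: (p2, p11, p7) → 90.6673
  f6: (p2, p11, p10) → 81.6501
  f7: (p0, p12, p4) → 20.7220
  f8: (p0, p10, p12) → 100.0250
  f9: (p6, p2, p4) → 69.4530
  f10: (p6, p2, p10) → 31.8794
  f11: (p9, p0, p10) → 15.2734
  f12: (p9, p6, p10) → 12.4310
  f13: (p9, p0, p4) → 13.5810
  f14: (p9, p6, p4) → 14.4663
Σ area = 1005.283

Check V−E+F: 9 − 21 + 14 = 2.


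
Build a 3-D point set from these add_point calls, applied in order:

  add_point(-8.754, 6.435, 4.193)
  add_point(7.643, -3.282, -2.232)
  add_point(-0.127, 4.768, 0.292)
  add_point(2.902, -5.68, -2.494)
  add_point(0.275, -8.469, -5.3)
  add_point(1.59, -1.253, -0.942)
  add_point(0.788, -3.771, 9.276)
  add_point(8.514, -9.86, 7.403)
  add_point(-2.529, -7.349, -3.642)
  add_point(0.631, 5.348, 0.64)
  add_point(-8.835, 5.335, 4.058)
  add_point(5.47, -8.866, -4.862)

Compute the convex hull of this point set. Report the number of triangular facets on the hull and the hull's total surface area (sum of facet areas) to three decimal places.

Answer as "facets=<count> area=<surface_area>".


Hull vertices (10/12): indices [0, 1, 2, 4, 6, 7, 8, 9, 10, 11].

Triangle areas on the boundary:
  f1: (p9, p6, p7) → 59.5276
  f2: (p8, p6, p10) → 92.4732
  f3: (p8, p4, p7) → 26.1257
  f4: (p8, p6, p7) → 68.3851
  f5: (p1, p9, p7) → 64.8303
  f6: (p1, p2, p4) → 54.4487
  f7: (p1, p2, p9) → 5.8234
  f8: (p0, p6, p10) → 6.6623
  f9: (p0, p9, p6) → 62.6516
  f10: (p0, p2, p9) → 4.4051
  f11: (p0, p2, p4) → 64.9175
  f12: (p0, p8, p10) → 5.2742
  f13: (p0, p8, p4) → 18.2853
  f14: (p11, p4, p7) → 31.3329
  f15: (p11, p1, p7) → 37.9809
  f16: (p11, p1, p4) → 16.3253
Σ area = 619.449

Euler characteristic 10−24+16 = 2 ✓

facets=16 area=619.449


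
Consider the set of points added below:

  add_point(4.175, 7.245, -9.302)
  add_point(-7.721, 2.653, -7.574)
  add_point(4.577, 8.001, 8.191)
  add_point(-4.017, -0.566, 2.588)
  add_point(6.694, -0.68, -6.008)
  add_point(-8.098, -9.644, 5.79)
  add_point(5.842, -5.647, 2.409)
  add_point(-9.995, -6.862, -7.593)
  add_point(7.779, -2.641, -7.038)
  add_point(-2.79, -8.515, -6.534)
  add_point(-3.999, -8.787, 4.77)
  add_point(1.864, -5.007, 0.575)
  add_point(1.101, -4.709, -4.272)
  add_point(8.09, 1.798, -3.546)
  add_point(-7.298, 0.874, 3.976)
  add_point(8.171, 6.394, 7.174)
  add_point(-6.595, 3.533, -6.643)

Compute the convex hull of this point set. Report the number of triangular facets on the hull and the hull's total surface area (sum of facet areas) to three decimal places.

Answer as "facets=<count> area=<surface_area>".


facets=22 area=1083.958

Hull vertices (13/17): indices [0, 1, 2, 5, 6, 7, 8, 9, 10, 13, 14, 15, 16].

Triangle areas on the boundary:
  f1: (p0, p2, p15) → 34.5076
  f2: (p5, p2, p15) → 43.8219
  f3: (p1, p0, p7) → 52.0761
  f4: (p16, p0, p2) → 100.5287
  f5: (p16, p1, p0) → 7.6027
  f6: (p14, p5, p2) → 67.2832
  f7: (p14, p16, p2) → 78.9191
  f8: (p14, p16, p1) → 8.7237
  f9: (p14, p5, p7) → 69.1209
  f10: (p14, p1, p7) → 56.6560
  f11: (p8, p0, p7) → 97.6492
  f12: (p8, p6, p15) → 66.4173
  f13: (p9, p5, p7) → 48.9079
  f14: (p9, p8, p7) → 30.9190
  f15: (p9, p8, p6) → 57.2373
  f16: (p13, p0, p15) → 48.1176
  f17: (p13, p8, p15) → 15.8511
  f18: (p13, p8, p0) → 24.9578
  f19: (p10, p9, p5) → 23.0366
  f20: (p10, p9, p6) → 56.9297
  f21: (p10, p5, p15) → 29.5238
  f22: (p10, p6, p15) → 65.1712
Σ area = 1083.958

Check V−E+F: 13 − 33 + 22 = 2.


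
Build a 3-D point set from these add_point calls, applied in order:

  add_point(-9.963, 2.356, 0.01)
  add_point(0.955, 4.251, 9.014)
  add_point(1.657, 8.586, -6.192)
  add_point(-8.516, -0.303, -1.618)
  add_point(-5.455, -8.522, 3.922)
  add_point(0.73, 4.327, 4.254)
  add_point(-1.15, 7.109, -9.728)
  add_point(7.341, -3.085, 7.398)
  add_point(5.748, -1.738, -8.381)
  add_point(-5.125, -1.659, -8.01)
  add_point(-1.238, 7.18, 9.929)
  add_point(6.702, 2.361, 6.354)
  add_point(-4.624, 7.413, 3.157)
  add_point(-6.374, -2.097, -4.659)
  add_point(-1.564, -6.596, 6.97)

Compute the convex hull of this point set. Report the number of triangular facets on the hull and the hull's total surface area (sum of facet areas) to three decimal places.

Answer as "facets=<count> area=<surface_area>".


facets=22 area=922.712

Extreme-point indices: [0, 2, 3, 4, 6, 7, 8, 9, 10, 11, 12, 13, 14] — 13 of 15 on the boundary.

Triangle areas on the boundary:
  f1: (p12, p10, p0) → 23.5114
  f2: (p12, p10, p2) → 37.3063
  f3: (p11, p10, p7) → 24.1094
  f4: (p11, p10, p2) → 72.9967
  f5: (p11, p8, p7) → 42.6516
  f6: (p11, p8, p2) → 79.2003
  f7: (p4, p8, p7) → 108.8778
  f8: (p4, p10, p0) → 86.3012
  f9: (p6, p8, p2) → 26.2601
  f10: (p6, p12, p0) → 52.0732
  f11: (p6, p12, p2) → 26.0089
  f12: (p14, p10, p7) → 62.2031
  f13: (p14, p4, p7) → 13.7733
  f14: (p14, p4, p10) → 32.5344
  f15: (p9, p4, p8) → 74.8068
  f16: (p9, p6, p8) → 48.6213
  f17: (p9, p6, p0) → 49.8148
  f18: (p3, p4, p0) → 15.5991
  f19: (p3, p9, p0) → 8.4020
  f20: (p13, p9, p4) → 12.0127
  f21: (p13, p3, p4) → 21.3039
  f22: (p13, p3, p9) → 4.3433
Σ area = 922.712

Check V−E+F: 13 − 33 + 22 = 2.


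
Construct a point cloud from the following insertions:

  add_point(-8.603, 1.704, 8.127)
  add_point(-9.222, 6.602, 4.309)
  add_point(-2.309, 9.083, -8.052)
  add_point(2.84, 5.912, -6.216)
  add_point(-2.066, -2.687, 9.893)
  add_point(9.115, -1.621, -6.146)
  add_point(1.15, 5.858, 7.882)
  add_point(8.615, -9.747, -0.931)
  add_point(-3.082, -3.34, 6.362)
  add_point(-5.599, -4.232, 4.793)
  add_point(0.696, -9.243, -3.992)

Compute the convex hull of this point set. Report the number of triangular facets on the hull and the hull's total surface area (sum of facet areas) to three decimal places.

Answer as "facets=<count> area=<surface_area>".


10 of the 11 inputs are extreme points: [0, 1, 2, 3, 4, 5, 6, 7, 9, 10].

Area of each hull facet:
  f1: (p6, p7, p5) → 85.5663
  f2: (p6, p4, p7) → 78.3427
  f3: (p10, p7, p5) → 40.3190
  f4: (p2, p10, p1) → 131.4340
  f5: (p2, p10, p5) → 90.9973
  f6: (p2, p6, p1) → 77.9975
  f7: (p9, p10, p1) → 57.5476
  f8: (p9, p4, p7) → 51.6853
  f9: (p9, p10, p7) → 49.0299
  f10: (p3, p6, p5) → 69.4541
  f11: (p3, p2, p5) → 12.9089
  f12: (p3, p2, p6) → 44.0197
  f13: (p0, p9, p1) → 21.3630
  f14: (p0, p9, p4) → 22.4808
  f15: (p0, p6, p1) → 32.1990
  f16: (p0, p6, p4) → 36.3689
Σ area = 901.714

Euler: V−E+F = 10−24+16 = 2.

facets=16 area=901.714


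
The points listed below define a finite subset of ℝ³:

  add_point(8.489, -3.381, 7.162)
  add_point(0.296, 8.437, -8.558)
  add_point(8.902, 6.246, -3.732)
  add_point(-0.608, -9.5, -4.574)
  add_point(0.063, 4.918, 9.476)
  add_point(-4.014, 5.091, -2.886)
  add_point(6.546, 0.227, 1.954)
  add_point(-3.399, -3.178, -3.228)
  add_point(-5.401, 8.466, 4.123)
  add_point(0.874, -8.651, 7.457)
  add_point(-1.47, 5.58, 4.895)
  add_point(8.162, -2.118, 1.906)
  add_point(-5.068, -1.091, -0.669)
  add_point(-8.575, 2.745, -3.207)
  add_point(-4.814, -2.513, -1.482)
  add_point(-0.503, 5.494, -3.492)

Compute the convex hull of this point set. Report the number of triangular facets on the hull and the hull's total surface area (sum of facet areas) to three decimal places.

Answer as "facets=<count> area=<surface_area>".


10 of the 16 inputs are extreme points: [0, 1, 2, 3, 4, 8, 9, 11, 13, 14].

Facet areas (half cross-product norm):
  f1: (p0, p4, p2) → 83.8113
  f2: (p1, p3, p13) → 86.6197
  f3: (p1, p3, p2) → 89.4375
  f4: (p9, p0, p3) → 55.9630
  f5: (p9, p0, p4) → 54.8217
  f6: (p11, p3, p2) → 64.6765
  f7: (p11, p0, p2) → 18.7320
  f8: (p11, p0, p3) → 32.8763
  f9: (p8, p4, p2) → 65.8558
  f10: (p8, p1, p2) → 69.9931
  f11: (p8, p1, p13) → 57.0660
  f12: (p8, p9, p13) → 87.0166
  f13: (p8, p9, p4) → 54.0430
  f14: (p14, p3, p13) → 17.1422
  f15: (p14, p9, p13) → 22.0186
  f16: (p14, p9, p3) → 49.6765
Σ area = 909.750

Euler characteristic 10−24+16 = 2 ✓

facets=16 area=909.750


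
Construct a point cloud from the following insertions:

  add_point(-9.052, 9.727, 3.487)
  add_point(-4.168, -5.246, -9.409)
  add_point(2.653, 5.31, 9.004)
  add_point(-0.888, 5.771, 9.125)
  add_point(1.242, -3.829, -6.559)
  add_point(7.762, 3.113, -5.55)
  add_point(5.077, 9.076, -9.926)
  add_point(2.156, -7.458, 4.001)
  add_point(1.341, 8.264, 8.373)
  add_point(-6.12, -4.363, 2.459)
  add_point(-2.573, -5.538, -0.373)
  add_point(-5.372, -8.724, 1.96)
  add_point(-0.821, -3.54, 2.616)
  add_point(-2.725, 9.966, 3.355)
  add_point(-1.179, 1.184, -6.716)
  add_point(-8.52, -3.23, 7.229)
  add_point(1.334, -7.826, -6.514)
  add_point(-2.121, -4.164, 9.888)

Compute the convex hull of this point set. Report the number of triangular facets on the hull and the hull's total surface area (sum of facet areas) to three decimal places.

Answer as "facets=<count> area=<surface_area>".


Extreme-point indices: [0, 1, 2, 3, 5, 6, 7, 8, 11, 13, 15, 16, 17] — 13 of 18 on the boundary.

Per-facet area ½‖(b−a)×(c−a)‖:
  f1: (p15, p17, p11) → 28.2426
  f2: (p15, p1, p0) → 115.6237
  f3: (p15, p1, p11) → 43.8807
  f4: (p7, p17, p11) → 30.5256
  f5: (p6, p1, p0) → 153.3546
  f6: (p6, p8, p5) → 63.3042
  f7: (p3, p15, p17) → 35.0597
  f8: (p3, p8, p0) → 18.1910
  f9: (p3, p15, p0) → 61.0341
  f10: (p16, p1, p11) → 36.1482
  f11: (p16, p7, p11) → 39.2549
  f12: (p16, p7, p5) → 66.4357
  f13: (p16, p6, p5) → 45.0295
  f14: (p16, p6, p1) → 57.0621
  f15: (p2, p7, p17) → 42.4241
  f16: (p2, p3, p17) → 17.9365
  f17: (p2, p3, p8) → 5.0812
  f18: (p2, p8, p5) → 25.5767
  f19: (p2, p7, p5) → 94.9225
  f20: (p13, p8, p0) → 17.1839
  f21: (p13, p6, p0) → 41.7009
  f22: (p13, p6, p8) → 48.7422
Σ area = 1086.715

Check V−E+F: 13 − 33 + 22 = 2.

facets=22 area=1086.715


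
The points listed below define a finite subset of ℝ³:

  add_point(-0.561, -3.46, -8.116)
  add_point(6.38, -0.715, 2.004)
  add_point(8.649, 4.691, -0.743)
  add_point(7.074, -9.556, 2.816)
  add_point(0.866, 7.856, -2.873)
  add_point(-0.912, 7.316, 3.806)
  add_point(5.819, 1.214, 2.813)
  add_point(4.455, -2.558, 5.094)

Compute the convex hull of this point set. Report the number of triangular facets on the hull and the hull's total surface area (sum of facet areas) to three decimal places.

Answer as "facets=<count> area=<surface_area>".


7 of the 8 inputs are extreme points: [0, 2, 3, 4, 5, 6, 7].

Area of each hull facet:
  f1: (p0, p3, p2) → 92.1327
  f2: (p4, p2, p5) → 30.0269
  f3: (p4, p0, p5) → 41.4671
  f4: (p4, p0, p2) → 53.9798
  f5: (p7, p3, p2) → 37.6143
  f6: (p7, p0, p5) → 78.1441
  f7: (p7, p0, p3) → 54.0645
  f8: (p6, p2, p5) → 26.1396
  f9: (p6, p7, p5) → 20.2764
  f10: (p6, p7, p2) → 4.1177
Σ area = 437.963

Check V−E+F: 7 − 15 + 10 = 2.

facets=10 area=437.963


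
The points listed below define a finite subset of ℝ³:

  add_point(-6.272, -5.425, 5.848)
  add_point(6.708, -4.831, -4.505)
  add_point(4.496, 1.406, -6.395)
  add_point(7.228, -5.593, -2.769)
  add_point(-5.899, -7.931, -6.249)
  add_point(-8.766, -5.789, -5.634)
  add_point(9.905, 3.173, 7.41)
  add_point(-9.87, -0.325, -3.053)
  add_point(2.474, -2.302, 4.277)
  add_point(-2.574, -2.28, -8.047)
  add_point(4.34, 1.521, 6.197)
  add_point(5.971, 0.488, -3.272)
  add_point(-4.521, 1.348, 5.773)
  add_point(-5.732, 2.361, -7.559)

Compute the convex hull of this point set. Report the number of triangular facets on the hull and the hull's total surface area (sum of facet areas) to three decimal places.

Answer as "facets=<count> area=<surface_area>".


facets=18 area=738.710

Extreme-point indices: [0, 1, 2, 3, 4, 5, 6, 7, 9, 12, 13] — 11 of 14 on the boundary.

Triangle areas on the boundary:
  f1: (p3, p0, p6) → 106.4387
  f2: (p3, p0, p4) → 82.3916
  f3: (p12, p0, p7) → 35.1736
  f4: (p12, p0, p6) → 47.6289
  f5: (p12, p13, p7) → 34.3039
  f6: (p12, p13, p6) → 96.4232
  f7: (p5, p0, p7) → 33.0951
  f8: (p5, p0, p4) → 21.3406
  f9: (p5, p13, p7) → 20.5077
  f10: (p5, p9, p4) → 12.3221
  f11: (p5, p13, p9) → 21.0556
  f12: (p1, p9, p4) → 34.5015
  f13: (p1, p3, p4) → 12.3592
  f14: (p1, p3, p6) → 11.9558
  f15: (p2, p13, p9) → 22.8340
  f16: (p2, p1, p9) → 27.9395
  f17: (p2, p13, p6) → 68.8671
  f18: (p2, p1, p6) → 49.5720
Σ area = 738.710

Euler characteristic 11−27+18 = 2 ✓


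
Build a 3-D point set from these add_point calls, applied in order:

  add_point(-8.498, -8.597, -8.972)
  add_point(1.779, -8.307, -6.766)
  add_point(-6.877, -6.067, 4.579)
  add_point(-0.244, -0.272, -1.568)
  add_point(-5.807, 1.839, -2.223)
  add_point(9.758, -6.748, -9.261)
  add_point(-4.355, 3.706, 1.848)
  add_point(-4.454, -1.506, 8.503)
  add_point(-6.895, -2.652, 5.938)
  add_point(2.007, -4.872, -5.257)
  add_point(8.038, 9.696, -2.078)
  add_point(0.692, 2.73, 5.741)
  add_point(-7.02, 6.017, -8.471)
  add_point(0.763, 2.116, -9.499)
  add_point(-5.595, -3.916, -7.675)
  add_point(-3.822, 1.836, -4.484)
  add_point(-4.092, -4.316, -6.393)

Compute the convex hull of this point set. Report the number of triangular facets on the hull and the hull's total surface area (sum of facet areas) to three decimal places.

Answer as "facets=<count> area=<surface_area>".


11 of the 17 inputs are extreme points: [0, 1, 2, 5, 6, 7, 8, 10, 11, 12, 13].

Per-facet area ½‖(b−a)×(c−a)‖:
  f1: (p2, p7, p5) → 69.6914
  f2: (p11, p10, p5) → 113.0028
  f3: (p11, p7, p5) → 67.7706
  f4: (p13, p10, p5) → 81.2341
  f5: (p13, p12, p10) → 55.5378
  f6: (p13, p5, p0) → 89.3003
  f7: (p13, p12, p0) → 60.1705
  f8: (p1, p5, p0) → 22.7770
  f9: (p1, p2, p0) → 69.0393
  f10: (p1, p2, p5) → 39.6117
  f11: (p8, p2, p7) → 5.7666
  f12: (p8, p12, p0) → 108.2292
  f13: (p8, p2, p0) → 21.6348
  f14: (p6, p11, p7) → 22.5916
  f15: (p6, p8, p7) → 14.7649
  f16: (p6, p8, p12) → 35.5358
  f17: (p6, p12, p10) → 77.3150
  f18: (p6, p11, p10) → 41.2419
Σ area = 995.215

Euler characteristic 11−27+18 = 2 ✓

facets=18 area=995.215


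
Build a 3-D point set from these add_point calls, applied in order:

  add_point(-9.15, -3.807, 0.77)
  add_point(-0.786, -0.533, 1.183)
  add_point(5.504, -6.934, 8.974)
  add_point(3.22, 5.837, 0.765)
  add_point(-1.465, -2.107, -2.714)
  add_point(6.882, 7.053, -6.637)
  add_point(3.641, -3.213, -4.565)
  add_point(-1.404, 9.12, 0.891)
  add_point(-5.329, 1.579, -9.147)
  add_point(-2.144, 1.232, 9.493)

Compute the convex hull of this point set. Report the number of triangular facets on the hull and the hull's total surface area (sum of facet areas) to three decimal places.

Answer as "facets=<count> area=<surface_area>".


facets=12 area=743.654

Extreme-point indices: [0, 2, 3, 5, 6, 7, 8, 9] — 8 of 10 on the boundary.

Area of each hull facet:
  f1: (p9, p2, p0) → 68.6026
  f2: (p9, p7, p0) → 70.1527
  f3: (p6, p2, p0) → 94.9249
  f4: (p6, p2, p5) → 71.5655
  f5: (p3, p2, p5) → 54.3349
  f6: (p3, p7, p5) → 22.6354
  f7: (p3, p9, p2) → 62.7744
  f8: (p3, p9, p7) → 31.3959
  f9: (p8, p6, p0) → 63.8256
  f10: (p8, p6, p5) → 59.3222
  f11: (p8, p7, p0) → 75.2213
  f12: (p8, p7, p5) → 68.8981
Σ area = 743.654

Check V−E+F: 8 − 18 + 12 = 2.


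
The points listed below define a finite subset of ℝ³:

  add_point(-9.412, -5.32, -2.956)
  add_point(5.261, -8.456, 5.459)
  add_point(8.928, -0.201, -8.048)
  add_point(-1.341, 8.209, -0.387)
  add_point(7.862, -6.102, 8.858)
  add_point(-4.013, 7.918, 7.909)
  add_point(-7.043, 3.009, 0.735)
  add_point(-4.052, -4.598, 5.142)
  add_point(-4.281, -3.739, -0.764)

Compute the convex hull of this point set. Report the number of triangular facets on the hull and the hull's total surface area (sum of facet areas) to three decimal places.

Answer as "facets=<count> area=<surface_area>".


facets=12 area=786.321

Hull vertices (8/9): indices [0, 1, 2, 3, 4, 5, 6, 7].

Triangle areas on the boundary:
  f1: (p3, p2, p0) → 119.6673
  f2: (p5, p3, p2) → 50.0522
  f3: (p5, p4, p2) → 159.2920
  f4: (p1, p2, p0) → 133.0286
  f5: (p1, p4, p2) → 38.7709
  f6: (p6, p3, p0) → 25.5611
  f7: (p6, p5, p0) → 22.0922
  f8: (p6, p5, p3) → 31.4071
  f9: (p7, p5, p0) → 60.3722
  f10: (p7, p5, p4) → 80.4639
  f11: (p7, p1, p0) → 42.3545
  f12: (p7, p1, p4) → 23.2588
Σ area = 786.321

Euler: V−E+F = 8−18+12 = 2.


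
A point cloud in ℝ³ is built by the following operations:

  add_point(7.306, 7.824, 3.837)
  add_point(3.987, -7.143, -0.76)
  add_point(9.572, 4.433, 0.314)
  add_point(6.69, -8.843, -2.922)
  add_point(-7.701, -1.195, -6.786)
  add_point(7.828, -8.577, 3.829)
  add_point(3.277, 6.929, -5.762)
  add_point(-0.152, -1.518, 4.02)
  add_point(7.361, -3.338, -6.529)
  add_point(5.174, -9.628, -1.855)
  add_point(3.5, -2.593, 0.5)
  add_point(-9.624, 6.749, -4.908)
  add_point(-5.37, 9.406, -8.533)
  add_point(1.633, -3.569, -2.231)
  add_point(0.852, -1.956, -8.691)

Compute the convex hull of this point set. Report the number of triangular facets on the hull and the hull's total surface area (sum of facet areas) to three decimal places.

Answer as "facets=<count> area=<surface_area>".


facets=20 area=833.419

12 of the 15 inputs are extreme points: [0, 2, 3, 4, 5, 6, 7, 8, 9, 11, 12, 14].

Area of each hull facet:
  f1: (p0, p7, p11) → 92.0823
  f2: (p12, p0, p11) → 54.9674
  f3: (p4, p14, p9) → 46.7087
  f4: (p4, p7, p11) → 55.2668
  f5: (p4, p7, p9) → 74.0627
  f6: (p4, p12, p11) → 25.7684
  f7: (p4, p12, p14) → 47.7481
  f8: (p8, p12, p14) → 35.6908
  f9: (p5, p7, p9) → 33.2904
  f10: (p5, p0, p7) → 63.6162
  f11: (p5, p0, p2) → 33.8806
  f12: (p5, p8, p2) → 59.4881
  f13: (p3, p14, p9) → 10.6994
  f14: (p3, p8, p14) → 22.4752
  f15: (p3, p5, p9) → 6.3735
  f16: (p3, p5, p8) → 19.7802
  f17: (p6, p8, p2) → 44.6547
  f18: (p6, p8, p12) → 43.1019
  f19: (p6, p0, p2) → 24.5074
  f20: (p6, p12, p0) → 39.2559
Σ area = 833.419

Check V−E+F: 12 − 30 + 20 = 2.


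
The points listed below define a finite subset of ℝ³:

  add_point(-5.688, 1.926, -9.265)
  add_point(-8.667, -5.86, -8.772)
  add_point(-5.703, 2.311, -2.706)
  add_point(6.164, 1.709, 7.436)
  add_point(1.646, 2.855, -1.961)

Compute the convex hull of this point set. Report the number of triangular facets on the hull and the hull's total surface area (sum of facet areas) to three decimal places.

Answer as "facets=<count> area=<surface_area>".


facets=6 area=256.778

Hull vertices (5/5): indices [0, 1, 2, 3, 4].

Area of each hull facet:
  f1: (p4, p3, p1) → 61.3214
  f2: (p4, p0, p1) → 41.4805
  f3: (p2, p3, p1) → 68.9115
  f4: (p2, p0, p1) → 27.4340
  f5: (p2, p4, p3) → 33.4271
  f6: (p2, p4, p0) → 24.2040
Σ area = 256.778

Euler characteristic 5−9+6 = 2 ✓


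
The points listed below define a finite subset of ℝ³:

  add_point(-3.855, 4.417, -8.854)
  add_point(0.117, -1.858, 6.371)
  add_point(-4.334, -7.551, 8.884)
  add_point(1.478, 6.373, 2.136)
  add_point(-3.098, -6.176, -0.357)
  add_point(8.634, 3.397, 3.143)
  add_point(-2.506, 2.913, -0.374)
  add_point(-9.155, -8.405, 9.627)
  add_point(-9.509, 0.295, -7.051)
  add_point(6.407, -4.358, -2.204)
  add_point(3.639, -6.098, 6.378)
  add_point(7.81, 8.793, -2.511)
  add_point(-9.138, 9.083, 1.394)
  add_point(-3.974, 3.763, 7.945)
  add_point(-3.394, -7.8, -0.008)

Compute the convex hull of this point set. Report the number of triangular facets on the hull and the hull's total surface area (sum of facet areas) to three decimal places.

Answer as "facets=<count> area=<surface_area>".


facets=18 area=1021.598

Points on the hull: [0, 2, 5, 7, 8, 9, 10, 11, 12, 13, 14] (11 of 15).

Area of each hull facet:
  f1: (p12, p7, p8) → 110.0761
  f2: (p11, p9, p5) → 37.7193
  f3: (p13, p12, p7) → 61.2301
  f4: (p13, p11, p5) → 52.5164
  f5: (p13, p11, p12) → 79.9797
  f6: (p14, p7, p8) → 66.8378
  f7: (p14, p9, p8) → 65.0355
  f8: (p10, p9, p5) → 42.4671
  f9: (p10, p13, p5) → 65.6559
  f10: (p10, p14, p9) → 41.2532
  f11: (p0, p9, p8) → 54.1522
  f12: (p0, p11, p9) → 85.1874
  f13: (p0, p12, p8) → 42.5128
  f14: (p0, p11, p12) → 86.1268
  f15: (p2, p13, p7) → 27.4666
  f16: (p2, p10, p13) → 46.9437
  f17: (p2, p14, p7) → 21.4641
  f18: (p2, p10, p14) → 34.9730
Σ area = 1021.598

Euler characteristic 11−27+18 = 2 ✓


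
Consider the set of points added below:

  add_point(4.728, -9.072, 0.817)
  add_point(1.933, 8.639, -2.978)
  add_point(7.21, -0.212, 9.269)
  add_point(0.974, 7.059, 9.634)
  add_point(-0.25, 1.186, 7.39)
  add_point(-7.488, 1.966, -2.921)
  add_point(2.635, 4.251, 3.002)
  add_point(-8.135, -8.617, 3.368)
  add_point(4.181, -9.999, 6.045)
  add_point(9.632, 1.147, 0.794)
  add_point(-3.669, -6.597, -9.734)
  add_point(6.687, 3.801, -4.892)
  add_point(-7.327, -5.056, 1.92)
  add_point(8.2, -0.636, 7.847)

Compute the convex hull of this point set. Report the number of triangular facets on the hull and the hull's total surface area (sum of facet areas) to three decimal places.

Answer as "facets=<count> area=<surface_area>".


Points on the hull: [0, 1, 2, 3, 5, 7, 8, 9, 10, 11, 13] (11 of 14).

Area of each hull facet:
  f1: (p3, p1, p9) → 67.7418
  f2: (p5, p10, p7) → 67.7516
  f3: (p5, p10, p1) → 66.0918
  f4: (p5, p3, p7) → 97.9732
  f5: (p5, p3, p1) → 72.8773
  f6: (p11, p1, p9) → 23.0861
  f7: (p11, p10, p1) → 54.2098
  f8: (p11, p0, p9) → 38.7586
  f9: (p11, p0, p10) → 89.8226
  f10: (p8, p0, p9) → 29.6214
  f11: (p8, p10, p7) → 88.2682
  f12: (p8, p0, p10) → 25.3016
  f13: (p8, p3, p7) → 109.1364
  f14: (p8, p2, p3) → 43.9969
  f15: (p13, p8, p9) → 38.0493
  f16: (p13, p8, p2) → 9.1400
  f17: (p13, p3, p9) → 39.4210
  f18: (p13, p2, p3) → 7.0147
Σ area = 968.262

Euler: V−E+F = 11−27+18 = 2.

facets=18 area=968.262


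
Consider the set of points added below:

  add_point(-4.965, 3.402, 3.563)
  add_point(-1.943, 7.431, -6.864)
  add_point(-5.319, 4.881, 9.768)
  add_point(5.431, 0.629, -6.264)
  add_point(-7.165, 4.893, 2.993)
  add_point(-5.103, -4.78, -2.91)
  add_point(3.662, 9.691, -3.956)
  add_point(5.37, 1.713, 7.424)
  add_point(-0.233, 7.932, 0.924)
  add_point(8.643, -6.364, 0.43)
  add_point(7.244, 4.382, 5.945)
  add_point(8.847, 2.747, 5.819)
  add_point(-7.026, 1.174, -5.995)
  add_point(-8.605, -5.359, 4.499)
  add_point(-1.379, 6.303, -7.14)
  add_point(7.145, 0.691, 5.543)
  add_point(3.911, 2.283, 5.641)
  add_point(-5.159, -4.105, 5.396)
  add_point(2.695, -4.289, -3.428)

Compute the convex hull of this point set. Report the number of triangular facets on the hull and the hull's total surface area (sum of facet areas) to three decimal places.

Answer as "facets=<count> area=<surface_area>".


facets=28 area=870.640

Hull vertices (16/19): indices [1, 2, 3, 4, 5, 6, 7, 8, 9, 10, 11, 12, 13, 14, 17, 18].

Per-facet area ½‖(b−a)×(c−a)‖:
  f1: (p10, p6, p11) → 11.8071
  f2: (p10, p2, p6) → 77.3245
  f3: (p17, p2, p13) → 17.3876
  f4: (p17, p9, p13) → 19.4751
  f5: (p7, p10, p11) → 4.0637
  f6: (p7, p10, p2) → 18.9601
  f7: (p7, p9, p11) → 20.9855
  f8: (p7, p17, p2) → 53.2207
  f9: (p7, p17, p9) → 66.8378
  f10: (p5, p9, p13) → 57.3803
  f11: (p5, p12, p13) → 26.9331
  f12: (p3, p6, p11) → 57.0157
  f13: (p3, p9, p11) → 52.2799
  f14: (p3, p5, p12) → 41.4558
  f15: (p4, p2, p13) → 36.5300
  f16: (p4, p12, p13) → 49.4023
  f17: (p1, p4, p12) → 38.7422
  f18: (p18, p5, p9) → 19.1409
  f19: (p18, p3, p9) → 23.1488
  f20: (p18, p3, p5) → 21.2089
  f21: (p8, p2, p6) → 5.0440
  f22: (p8, p4, p2) → 27.5422
  f23: (p8, p1, p6) → 20.9631
  f24: (p8, p1, p4) → 31.3143
  f25: (p14, p3, p12) → 34.1004
  f26: (p14, p1, p12) → 4.8466
  f27: (p14, p3, p6) → 29.2014
  f28: (p14, p1, p6) → 4.3281
Σ area = 870.640

Euler characteristic 16−42+28 = 2 ✓


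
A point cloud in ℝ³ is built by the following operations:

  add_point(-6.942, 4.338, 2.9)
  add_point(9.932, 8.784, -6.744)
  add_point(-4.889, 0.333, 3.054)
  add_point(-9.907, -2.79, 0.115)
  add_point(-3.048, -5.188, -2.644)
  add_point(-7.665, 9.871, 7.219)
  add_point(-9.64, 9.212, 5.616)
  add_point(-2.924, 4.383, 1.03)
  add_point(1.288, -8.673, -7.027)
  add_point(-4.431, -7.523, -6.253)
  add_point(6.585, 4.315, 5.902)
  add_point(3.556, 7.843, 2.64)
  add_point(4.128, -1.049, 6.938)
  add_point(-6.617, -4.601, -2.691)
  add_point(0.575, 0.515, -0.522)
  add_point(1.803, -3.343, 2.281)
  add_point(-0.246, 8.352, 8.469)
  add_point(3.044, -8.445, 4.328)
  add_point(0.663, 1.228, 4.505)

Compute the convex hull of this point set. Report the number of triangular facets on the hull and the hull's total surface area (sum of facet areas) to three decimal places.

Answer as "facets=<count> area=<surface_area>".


Points on the hull: [1, 3, 5, 6, 8, 9, 10, 12, 16, 17] (10 of 19).

Triangle areas on the boundary:
  f1: (p17, p8, p1) → 111.3852
  f2: (p9, p8, p1) → 55.4390
  f3: (p9, p17, p3) → 61.6231
  f4: (p9, p17, p8) → 33.8100
  f5: (p6, p9, p3) → 44.8313
  f6: (p6, p9, p1) → 209.0038
  f7: (p10, p16, p1) → 54.5447
  f8: (p10, p17, p1) → 88.8609
  f9: (p5, p16, p1) → 64.4787
  f10: (p5, p6, p1) → 28.9675
  f11: (p5, p17, p3) → 108.1276
  f12: (p5, p6, p3) → 15.0523
  f13: (p12, p10, p16) → 24.9536
  f14: (p12, p10, p17) → 13.0264
  f15: (p12, p5, p16) → 33.4033
  f16: (p12, p5, p17) → 53.5653
Σ area = 1001.073

Check V−E+F: 10 − 24 + 16 = 2.

facets=16 area=1001.073


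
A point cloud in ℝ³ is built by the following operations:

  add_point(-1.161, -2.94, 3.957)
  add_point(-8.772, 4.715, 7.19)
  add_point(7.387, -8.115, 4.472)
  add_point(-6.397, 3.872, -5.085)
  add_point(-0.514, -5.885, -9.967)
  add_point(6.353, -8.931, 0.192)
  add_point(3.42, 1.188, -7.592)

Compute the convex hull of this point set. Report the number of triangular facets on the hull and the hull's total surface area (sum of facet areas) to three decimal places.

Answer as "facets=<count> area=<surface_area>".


Extreme-point indices: [0, 1, 2, 3, 4, 5, 6] — 7 of 7 on the boundary.

Facet areas (half cross-product norm):
  f1: (p6, p2, p1) → 145.4588
  f2: (p6, p5, p2) → 25.7478
  f3: (p6, p5, p4) → 51.1893
  f4: (p0, p2, p1) → 22.9217
  f5: (p0, p5, p2) → 22.1423
  f6: (p0, p4, p1) → 71.6219
  f7: (p0, p5, p4) → 63.2603
  f8: (p3, p4, p1) → 65.9199
  f9: (p3, p6, p1) → 59.3209
  f10: (p3, p6, p4) → 43.6717
Σ area = 571.254

Euler: V−E+F = 7−15+10 = 2.

facets=10 area=571.254


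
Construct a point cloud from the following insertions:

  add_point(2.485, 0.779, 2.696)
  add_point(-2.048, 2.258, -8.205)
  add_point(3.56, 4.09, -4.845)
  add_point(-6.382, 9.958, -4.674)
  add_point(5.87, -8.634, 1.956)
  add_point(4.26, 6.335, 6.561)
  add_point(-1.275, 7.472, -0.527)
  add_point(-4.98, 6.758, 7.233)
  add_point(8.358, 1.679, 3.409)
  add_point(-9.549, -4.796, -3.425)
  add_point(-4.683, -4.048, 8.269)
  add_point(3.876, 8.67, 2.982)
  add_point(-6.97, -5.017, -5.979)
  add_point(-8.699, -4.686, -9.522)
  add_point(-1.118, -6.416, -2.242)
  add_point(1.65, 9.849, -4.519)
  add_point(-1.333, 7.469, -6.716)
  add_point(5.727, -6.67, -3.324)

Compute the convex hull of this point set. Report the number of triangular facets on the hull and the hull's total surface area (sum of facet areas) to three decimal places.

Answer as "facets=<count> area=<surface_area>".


facets=24 area=1005.397

Hull vertices (14/18): indices [1, 2, 3, 4, 5, 7, 8, 9, 10, 11, 13, 15, 16, 17].

Triangle areas on the boundary:
  f1: (p7, p3, p9) → 89.4157
  f2: (p7, p10, p9) → 68.8393
  f3: (p13, p3, p9) → 46.2300
  f4: (p4, p10, p8) → 68.6247
  f5: (p4, p17, p8) → 29.5450
  f6: (p4, p10, p9) → 82.2484
  f7: (p4, p13, p17) → 40.1782
  f8: (p4, p13, p9) → 50.6545
  f9: (p5, p10, p8) → 47.9360
  f10: (p5, p7, p10) → 50.2474
  f11: (p2, p17, p8) → 48.7726
  f12: (p2, p15, p8) → 28.1311
  f13: (p11, p7, p3) → 58.0043
  f14: (p11, p15, p3) → 30.3064
  f15: (p11, p5, p7) → 19.8669
  f16: (p11, p15, p8) → 31.1057
  f17: (p11, p5, p8) → 14.9145
  f18: (p1, p13, p17) → 62.1102
  f19: (p1, p2, p17) → 37.5963
  f20: (p16, p2, p15) → 12.6466
  f21: (p16, p1, p2) → 16.0703
  f22: (p16, p15, p3) → 12.9771
  f23: (p16, p13, p3) → 43.3708
  f24: (p16, p1, p13) → 15.6053
Σ area = 1005.397

Check V−E+F: 14 − 36 + 24 = 2.


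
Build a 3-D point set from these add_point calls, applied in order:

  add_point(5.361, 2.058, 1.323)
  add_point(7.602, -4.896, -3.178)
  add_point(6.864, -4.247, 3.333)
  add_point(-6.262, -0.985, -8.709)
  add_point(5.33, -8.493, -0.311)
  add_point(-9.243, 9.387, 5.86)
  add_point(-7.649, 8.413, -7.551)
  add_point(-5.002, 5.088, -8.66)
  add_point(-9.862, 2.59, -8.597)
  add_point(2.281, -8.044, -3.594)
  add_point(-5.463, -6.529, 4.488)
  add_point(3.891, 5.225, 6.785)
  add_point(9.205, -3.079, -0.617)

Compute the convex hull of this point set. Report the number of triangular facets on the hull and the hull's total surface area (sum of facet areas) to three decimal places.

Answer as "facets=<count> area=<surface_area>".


Points on the hull: [0, 1, 2, 3, 4, 5, 6, 7, 8, 9, 10, 11, 12] (13 of 13).

Facet areas (half cross-product norm):
  f1: (p10, p5, p8) → 115.1994
  f2: (p6, p5, p8) → 41.9931
  f3: (p1, p4, p12) → 8.9319
  f4: (p2, p4, p12) → 13.4297
  f5: (p2, p10, p4) → 34.4245
  f6: (p11, p6, p5) → 93.2761
  f7: (p11, p2, p12) → 24.4384
  f8: (p11, p10, p5) → 97.7862
  f9: (p11, p2, p10) → 65.4751
  f10: (p9, p1, p4) → 11.3673
  f11: (p9, p10, p4) → 25.4061
  f12: (p3, p9, p1) → 35.6257
  f13: (p3, p10, p8) → 34.7957
  f14: (p3, p9, p10) → 66.6065
  f15: (p7, p1, p12) → 28.8438
  f16: (p7, p3, p1) → 47.7593
  f17: (p7, p6, p8) → 11.7761
  f18: (p7, p3, p8) → 13.1870
  f19: (p0, p11, p12) → 14.4119
  f20: (p0, p11, p6) → 54.8510
  f21: (p0, p7, p12) → 45.8712
  f22: (p0, p7, p6) → 29.4653
Σ area = 914.922

Euler: V−E+F = 13−33+22 = 2.

facets=22 area=914.922


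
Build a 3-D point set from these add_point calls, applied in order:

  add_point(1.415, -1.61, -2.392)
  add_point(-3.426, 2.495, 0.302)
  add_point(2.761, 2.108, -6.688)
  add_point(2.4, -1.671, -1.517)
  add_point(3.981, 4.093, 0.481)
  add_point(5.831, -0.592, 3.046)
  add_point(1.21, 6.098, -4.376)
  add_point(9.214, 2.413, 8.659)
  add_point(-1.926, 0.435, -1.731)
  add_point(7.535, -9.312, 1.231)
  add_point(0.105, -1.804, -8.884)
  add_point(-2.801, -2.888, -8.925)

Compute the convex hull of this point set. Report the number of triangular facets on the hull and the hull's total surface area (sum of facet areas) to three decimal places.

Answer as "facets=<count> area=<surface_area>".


facets=10 area=489.199

Hull vertices (7/12): indices [1, 2, 6, 7, 9, 10, 11].

Area of each hull facet:
  f1: (p9, p7, p1) → 97.6007
  f2: (p6, p7, p1) → 56.0616
  f3: (p11, p9, p1) → 80.6144
  f4: (p11, p6, p1) → 37.8885
  f5: (p2, p9, p7) → 97.0930
  f6: (p2, p6, p7) → 38.2451
  f7: (p10, p11, p6) → 12.8936
  f8: (p10, p2, p6) → 9.6039
  f9: (p10, p11, p9) → 21.5965
  f10: (p10, p2, p9) → 37.6014
Σ area = 489.199

Euler characteristic 7−15+10 = 2 ✓


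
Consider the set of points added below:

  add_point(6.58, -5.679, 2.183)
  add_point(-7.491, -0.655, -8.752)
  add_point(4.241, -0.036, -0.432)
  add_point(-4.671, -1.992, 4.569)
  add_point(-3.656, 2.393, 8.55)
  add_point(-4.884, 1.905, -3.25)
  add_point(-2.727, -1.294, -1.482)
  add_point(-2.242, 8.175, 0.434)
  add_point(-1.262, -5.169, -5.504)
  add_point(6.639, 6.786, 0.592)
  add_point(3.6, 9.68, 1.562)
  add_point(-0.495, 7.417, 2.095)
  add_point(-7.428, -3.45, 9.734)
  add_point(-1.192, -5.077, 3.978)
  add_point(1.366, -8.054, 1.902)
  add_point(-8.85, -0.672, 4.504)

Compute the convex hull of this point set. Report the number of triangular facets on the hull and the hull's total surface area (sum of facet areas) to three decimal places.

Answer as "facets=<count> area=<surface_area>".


facets=16 area=719.611

10 of the 16 inputs are extreme points: [0, 1, 4, 7, 8, 9, 10, 12, 14, 15].

Per-facet area ½‖(b−a)×(c−a)‖:
  f1: (p12, p1, p15) → 22.5709
  f2: (p12, p1, p14) → 98.2691
  f3: (p7, p1, p15) → 71.7876
  f4: (p8, p1, p9) → 64.5808
  f5: (p8, p1, p14) → 22.5260
  f6: (p0, p12, p14) → 32.3661
  f7: (p0, p8, p9) → 68.4737
  f8: (p0, p8, p14) → 23.5912
  f9: (p10, p1, p9) → 39.3654
  f10: (p10, p7, p1) → 32.4145
  f11: (p4, p0, p9) → 79.3043
  f12: (p4, p0, p12) → 51.1719
  f13: (p4, p10, p9) → 26.4945
  f14: (p4, p10, p7) → 30.6376
  f15: (p4, p12, p15) → 19.7170
  f16: (p4, p7, p15) → 36.3400
Σ area = 719.611

Euler characteristic 10−24+16 = 2 ✓
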